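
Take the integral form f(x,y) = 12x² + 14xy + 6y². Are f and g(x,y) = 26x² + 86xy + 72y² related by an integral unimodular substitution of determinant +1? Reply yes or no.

D₁ = -92, D₂ = -92
f: translate: b→-10 (≡14 mod 24), so (12,14,6)→(12,-10,4)
f: flip: (12,-10,4)→(4,10,12)
f: translate: b→2 (≡10 mod 8), so (4,10,12)→(4,2,6)
f: reduced (well bottom): (4,2,6) with a≤c, −a<b≤a
g: translate: b→-18 (≡86 mod 52), so (26,86,72)→(26,-18,4)
g: flip: (26,-18,4)→(4,18,26)
g: translate: b→2 (≡18 mod 8), so (4,18,26)→(4,2,6)
g: reduced (well bottom): (4,2,6) with a≤c, −a<b≤a
reduced forms (4, 2, 6) vs (4, 2, 6) ⇒ equivalent

yes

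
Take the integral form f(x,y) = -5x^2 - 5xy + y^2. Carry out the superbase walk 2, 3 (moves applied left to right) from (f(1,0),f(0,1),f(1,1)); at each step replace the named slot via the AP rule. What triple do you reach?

start (-5,1,-9) = (f(1,0),f(0,1),f(1,1))
replace slot 2: 2·((-5)+(-9)) − 1 = -29 → (-5,-29,-9)
replace slot 3: 2·((-5)+(-29)) − (-9) = -59 → (-5,-29,-59)

-5,-29,-59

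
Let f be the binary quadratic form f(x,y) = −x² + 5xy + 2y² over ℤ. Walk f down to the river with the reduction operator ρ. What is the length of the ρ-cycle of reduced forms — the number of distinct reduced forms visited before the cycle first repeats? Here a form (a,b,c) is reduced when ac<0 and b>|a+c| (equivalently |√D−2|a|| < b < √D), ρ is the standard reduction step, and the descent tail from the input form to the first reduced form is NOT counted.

D = 33, ⌊√D⌋ = 5
river: ρ → (2,3,-3)
river: ρ → (-3,3,2)
river: ρ → (2,5,-1)
river: ρ → (-1,5,2)
ρ-cycle length = 4 (tail of 0 descent steps not counted)

4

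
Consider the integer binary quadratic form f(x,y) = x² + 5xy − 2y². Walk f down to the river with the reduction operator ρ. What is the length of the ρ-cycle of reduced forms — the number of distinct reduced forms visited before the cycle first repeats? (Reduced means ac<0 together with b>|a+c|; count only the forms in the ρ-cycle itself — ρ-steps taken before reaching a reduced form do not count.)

D = 33, ⌊√D⌋ = 5
river: ρ → (-2,3,3)
river: ρ → (3,3,-2)
river: ρ → (-2,5,1)
river: ρ → (1,5,-2)
ρ-cycle length = 4 (tail of 0 descent steps not counted)

4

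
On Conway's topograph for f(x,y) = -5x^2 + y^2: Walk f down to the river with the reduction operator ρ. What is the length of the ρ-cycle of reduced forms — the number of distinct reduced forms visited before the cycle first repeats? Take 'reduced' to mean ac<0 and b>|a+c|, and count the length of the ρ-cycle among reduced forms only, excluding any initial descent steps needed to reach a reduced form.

D = 20, ⌊√D⌋ = 4
descent: ρ → (1,4,-1)  [lands on river]
river: ρ → (-1,4,1)
ρ-cycle length = 2 (tail of 1 descent step not counted)

2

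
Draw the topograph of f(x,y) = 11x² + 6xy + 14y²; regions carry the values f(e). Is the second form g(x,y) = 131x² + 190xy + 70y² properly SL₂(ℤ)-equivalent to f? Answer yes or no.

D₁ = -580, D₂ = -580
f: reduced (well bottom): (11,6,14) with a≤c, −a<b≤a
g: translate: b→-72 (≡190 mod 262), so (131,190,70)→(131,-72,11)
g: flip: (131,-72,11)→(11,72,131)
g: translate: b→6 (≡72 mod 22), so (11,72,131)→(11,6,14)
g: reduced (well bottom): (11,6,14) with a≤c, −a<b≤a
reduced forms (11, 6, 14) vs (11, 6, 14) ⇒ equivalent

yes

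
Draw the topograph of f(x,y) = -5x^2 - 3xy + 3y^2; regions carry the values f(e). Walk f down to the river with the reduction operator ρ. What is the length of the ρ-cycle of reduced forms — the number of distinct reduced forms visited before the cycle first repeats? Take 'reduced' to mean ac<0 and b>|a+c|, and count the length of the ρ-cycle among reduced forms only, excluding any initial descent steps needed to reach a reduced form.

D = 69, ⌊√D⌋ = 8
descent: ρ → (3,3,-5)  [lands on river]
river: ρ → (-5,7,1)
river: ρ → (1,7,-5)
river: ρ → (-5,3,3)
ρ-cycle length = 4 (tail of 1 descent step not counted)

4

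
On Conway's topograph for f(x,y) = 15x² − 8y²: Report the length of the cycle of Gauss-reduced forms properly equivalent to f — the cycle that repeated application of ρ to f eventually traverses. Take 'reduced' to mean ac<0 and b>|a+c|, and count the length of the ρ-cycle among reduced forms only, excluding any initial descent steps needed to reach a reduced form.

D = 480, ⌊√D⌋ = 21
descent: ρ → (-8,16,7)  [lands on river]
river: ρ → (7,12,-12)
river: ρ → (-12,12,7)
river: ρ → (7,16,-8)
ρ-cycle length = 4 (tail of 1 descent step not counted)

4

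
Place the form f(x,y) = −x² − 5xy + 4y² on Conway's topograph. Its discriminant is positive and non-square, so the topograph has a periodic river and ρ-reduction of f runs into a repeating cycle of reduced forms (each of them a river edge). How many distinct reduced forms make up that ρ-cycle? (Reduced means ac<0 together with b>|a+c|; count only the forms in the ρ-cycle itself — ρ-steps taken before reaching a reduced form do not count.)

D = 41, ⌊√D⌋ = 6
descent: ρ → (4,5,-1)  [lands on river]
river: ρ → (-1,5,4)
river: ρ → (4,3,-2)
river: ρ → (-2,5,2)
river: ρ → (2,3,-4)
river: ρ → (-4,5,1)
river: ρ → (1,5,-4)
river: ρ → (-4,3,2)
river: ρ → (2,5,-2)
river: ρ → (-2,3,4)
ρ-cycle length = 10 (tail of 1 descent step not counted)

10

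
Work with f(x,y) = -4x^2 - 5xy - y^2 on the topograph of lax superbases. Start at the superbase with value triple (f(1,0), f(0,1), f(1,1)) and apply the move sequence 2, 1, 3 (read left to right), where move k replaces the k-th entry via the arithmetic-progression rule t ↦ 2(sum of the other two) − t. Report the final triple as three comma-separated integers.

start (-4,-1,-10) = (f(1,0),f(0,1),f(1,1))
replace slot 2: 2·((-4)+(-10)) − (-1) = -27 → (-4,-27,-10)
replace slot 1: 2·((-27)+(-10)) − (-4) = -70 → (-70,-27,-10)
replace slot 3: 2·((-70)+(-27)) − (-10) = -184 → (-70,-27,-184)

-70,-27,-184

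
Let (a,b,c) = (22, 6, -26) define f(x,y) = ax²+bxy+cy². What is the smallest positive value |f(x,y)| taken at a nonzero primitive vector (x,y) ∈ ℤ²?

river: ρ → (-26,46,2)
river: ρ → (2,46,-26)
river: ρ → (-26,6,22)
river: ρ → (22,38,-10)
river: ρ → (-10,42,14)
river: ρ → (14,42,-10)
river: ρ → (-10,38,22)
river: ρ → (22,6,-26)
closes: descent 0, river 8
min |a| on river = 2

2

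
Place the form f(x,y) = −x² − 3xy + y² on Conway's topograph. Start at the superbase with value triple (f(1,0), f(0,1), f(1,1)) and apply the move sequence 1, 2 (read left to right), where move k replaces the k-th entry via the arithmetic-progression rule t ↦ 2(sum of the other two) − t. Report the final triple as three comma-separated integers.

start (-1,1,-3) = (f(1,0),f(0,1),f(1,1))
replace slot 1: 2·(1+(-3)) − (-1) = -3 → (-3,1,-3)
replace slot 2: 2·((-3)+(-3)) − 1 = -13 → (-3,-13,-3)

-3,-13,-3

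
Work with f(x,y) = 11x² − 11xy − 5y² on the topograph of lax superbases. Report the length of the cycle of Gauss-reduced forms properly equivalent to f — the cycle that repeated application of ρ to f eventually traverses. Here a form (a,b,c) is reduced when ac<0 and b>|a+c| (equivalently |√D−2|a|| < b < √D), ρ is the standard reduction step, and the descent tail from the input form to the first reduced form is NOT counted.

D = 341, ⌊√D⌋ = 18
descent: ρ → (-5,11,11)  [lands on river]
river: ρ → (11,11,-5)
river: ρ → (-5,9,13)
river: ρ → (13,17,-1)
river: ρ → (-1,17,13)
river: ρ → (13,9,-5)
ρ-cycle length = 6 (tail of 1 descent step not counted)

6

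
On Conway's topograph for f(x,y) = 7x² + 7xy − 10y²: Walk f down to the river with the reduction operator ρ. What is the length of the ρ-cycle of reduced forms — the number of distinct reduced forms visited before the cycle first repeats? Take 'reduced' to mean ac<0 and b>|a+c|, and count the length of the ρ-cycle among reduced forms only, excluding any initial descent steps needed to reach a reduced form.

D = 329, ⌊√D⌋ = 18
river: ρ → (-10,13,4)
river: ρ → (4,11,-13)
river: ρ → (-13,15,2)
river: ρ → (2,17,-5)
river: ρ → (-5,13,8)
river: ρ → (8,3,-10)
river: ρ → (-10,17,1)
river: ρ → (1,17,-10)
river: ρ → (-10,3,8)
river: ρ → (8,13,-5)
river: ρ → (-5,17,2)
river: ρ → (2,15,-13)
river: ρ → (-13,11,4)
river: ρ → (4,13,-10)
river: ρ → (-10,7,7)
river: ρ → (7,7,-10)
ρ-cycle length = 16 (tail of 0 descent steps not counted)

16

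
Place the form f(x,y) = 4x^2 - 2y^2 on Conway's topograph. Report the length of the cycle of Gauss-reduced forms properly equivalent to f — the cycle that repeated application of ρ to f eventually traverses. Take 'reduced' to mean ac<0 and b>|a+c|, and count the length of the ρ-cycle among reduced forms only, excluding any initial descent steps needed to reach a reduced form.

D = 32, ⌊√D⌋ = 5
descent: ρ → (-2,4,2)  [lands on river]
river: ρ → (2,4,-2)
ρ-cycle length = 2 (tail of 1 descent step not counted)

2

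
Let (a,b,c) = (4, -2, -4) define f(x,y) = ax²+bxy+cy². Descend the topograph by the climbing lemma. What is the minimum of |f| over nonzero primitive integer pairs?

descent: ρ → (-4,2,4)  [lands on river]
river: ρ → (4,6,-2)
river: ρ → (-2,6,4)
river: ρ → (4,2,-4)
river: ρ → (-4,6,2)
river: ρ → (2,6,-4)
closes: descent 1, river 6
min |a| on river = 2

2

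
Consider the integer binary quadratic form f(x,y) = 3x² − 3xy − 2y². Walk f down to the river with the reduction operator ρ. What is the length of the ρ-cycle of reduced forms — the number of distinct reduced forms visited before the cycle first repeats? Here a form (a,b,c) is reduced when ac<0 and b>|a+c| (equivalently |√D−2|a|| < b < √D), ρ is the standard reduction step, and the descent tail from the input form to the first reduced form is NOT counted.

D = 33, ⌊√D⌋ = 5
descent: ρ → (-2,3,3)  [lands on river]
river: ρ → (3,3,-2)
river: ρ → (-2,5,1)
river: ρ → (1,5,-2)
ρ-cycle length = 4 (tail of 1 descent step not counted)

4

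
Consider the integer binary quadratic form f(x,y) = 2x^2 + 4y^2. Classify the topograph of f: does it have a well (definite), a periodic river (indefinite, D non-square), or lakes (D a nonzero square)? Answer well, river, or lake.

D = b²−4ac = 0² − 4·2·4 = -32
D < 0 ⇒ definite ⇒ every region one sign ⇒ single well

well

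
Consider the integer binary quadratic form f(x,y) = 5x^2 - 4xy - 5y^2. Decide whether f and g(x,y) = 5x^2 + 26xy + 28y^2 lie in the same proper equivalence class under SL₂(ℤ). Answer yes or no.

D₁ = 116, D₂ = 116
river cycle of f (length 10): (-5, 4, 5), (5, 6, -4), (-4, 10, 1), (1, 10, -4), (-4, 6, 5), (5, 4, -5), (-5, 6, 4), (4, 10, -1), (-1, 10, 4), (4, 6, -5)
river cycle of g (length 10): (5, 6, -4), (-4, 10, 1), (1, 10, -4), (-4, 6, 5), (5, 4, -5), (-5, 6, 4), (4, 10, -1), (-1, 10, 4), (4, 6, -5), (-5, 4, 5)
cycles coincide ⇒ equivalent

yes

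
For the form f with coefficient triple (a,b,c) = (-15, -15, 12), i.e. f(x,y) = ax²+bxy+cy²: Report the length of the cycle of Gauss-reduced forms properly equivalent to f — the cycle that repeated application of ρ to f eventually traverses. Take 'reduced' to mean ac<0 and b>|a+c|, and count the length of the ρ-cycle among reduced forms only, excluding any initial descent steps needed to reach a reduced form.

D = 945, ⌊√D⌋ = 30
descent: ρ → (12,15,-15)  [lands on river]
river: ρ → (-15,15,12)
river: ρ → (12,9,-18)
river: ρ → (-18,27,3)
river: ρ → (3,27,-18)
river: ρ → (-18,9,12)
ρ-cycle length = 6 (tail of 1 descent step not counted)

6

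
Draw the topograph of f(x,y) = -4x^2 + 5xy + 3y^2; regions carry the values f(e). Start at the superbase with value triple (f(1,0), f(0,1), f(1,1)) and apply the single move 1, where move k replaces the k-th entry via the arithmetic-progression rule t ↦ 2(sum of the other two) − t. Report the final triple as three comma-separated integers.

start (-4,3,4) = (f(1,0),f(0,1),f(1,1))
replace slot 1: 2·(3+4) − (-4) = 18 → (18,3,4)

18,3,4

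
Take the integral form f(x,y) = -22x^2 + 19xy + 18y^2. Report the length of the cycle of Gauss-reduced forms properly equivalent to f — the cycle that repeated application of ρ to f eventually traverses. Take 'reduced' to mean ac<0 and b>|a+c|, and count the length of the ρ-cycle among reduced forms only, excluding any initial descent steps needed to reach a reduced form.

D = 1945, ⌊√D⌋ = 44
river: ρ → (18,17,-23)
river: ρ → (-23,29,12)
river: ρ → (12,43,-2)
river: ρ → (-2,41,33)
river: ρ → (33,25,-10)
river: ρ → (-10,35,18)
river: ρ → (18,37,-8)
river: ρ → (-8,43,3)
river: ρ → (3,41,-22)
river: ρ → (-22,3,22)
river: ρ → (22,41,-3)
river: ρ → (-3,43,8)
river: ρ → (8,37,-18)
river: ρ → (-18,35,10)
river: ρ → (10,25,-33)
river: ρ → (-33,41,2)
river: ρ → (2,43,-12)
river: ρ → (-12,29,23)
river: ρ → (23,17,-18)
river: ρ → (-18,19,22)
river: ρ → (22,25,-15)
river: ρ → (-15,35,12)
river: ρ → (12,37,-12)
river: ρ → (-12,35,15)
river: ρ → (15,25,-22)
river: ρ → (-22,19,18)
ρ-cycle length = 26 (tail of 0 descent steps not counted)

26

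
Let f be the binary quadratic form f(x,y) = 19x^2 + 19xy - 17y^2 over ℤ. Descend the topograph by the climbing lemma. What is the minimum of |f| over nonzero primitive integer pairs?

river: ρ → (-17,15,21)
river: ρ → (21,27,-11)
river: ρ → (-11,39,3)
river: ρ → (3,39,-11)
river: ρ → (-11,27,21)
river: ρ → (21,15,-17)
river: ρ → (-17,19,19)
river: ρ → (19,19,-17)
closes: descent 0, river 8
min |a| on river = 3

3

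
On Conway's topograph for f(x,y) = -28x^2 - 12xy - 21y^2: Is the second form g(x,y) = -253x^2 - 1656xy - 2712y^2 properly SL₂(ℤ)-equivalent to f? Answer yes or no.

D₁ = -2208, D₂ = -2208
f is negative-definite; reduce −f:
−f: flip: (28,12,21)→(21,-12,28)
−f: reduced (well bottom): (21,-12,28) with a≤c, −a<b≤a
flip sign back: reduced form of f is (-21,12,-28)
g is negative-definite; reduce −g:
−g: translate: b→138 (≡1656 mod 506), so (253,1656,2712)→(253,138,21)
−g: flip: (253,138,21)→(21,-138,253)
−g: translate: b→-12 (≡-138 mod 42), so (21,-138,253)→(21,-12,28)
−g: reduced (well bottom): (21,-12,28) with a≤c, −a<b≤a
flip sign back: reduced form of g is (-21,12,-28)
reduced forms (-21, 12, -28) vs (-21, 12, -28) ⇒ equivalent

yes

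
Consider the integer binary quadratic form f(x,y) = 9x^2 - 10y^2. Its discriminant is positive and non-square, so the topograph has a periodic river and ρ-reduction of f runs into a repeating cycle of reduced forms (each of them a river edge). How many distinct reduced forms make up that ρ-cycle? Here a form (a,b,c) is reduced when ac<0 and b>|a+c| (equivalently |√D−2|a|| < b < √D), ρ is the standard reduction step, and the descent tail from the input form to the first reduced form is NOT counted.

D = 360, ⌊√D⌋ = 18
descent: ρ → (-10,0,9)
descent: ρ → (9,18,-1)  [lands on river]
river: ρ → (-1,18,9)
ρ-cycle length = 2 (tail of 2 descent steps not counted)

2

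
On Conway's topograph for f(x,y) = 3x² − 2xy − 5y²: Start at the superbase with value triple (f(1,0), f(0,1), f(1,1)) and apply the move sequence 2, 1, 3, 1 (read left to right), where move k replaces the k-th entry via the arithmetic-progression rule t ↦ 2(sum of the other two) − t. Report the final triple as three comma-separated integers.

start (3,-5,-4) = (f(1,0),f(0,1),f(1,1))
replace slot 2: 2·(3+(-4)) − (-5) = 3 → (3,3,-4)
replace slot 1: 2·(3+(-4)) − 3 = -5 → (-5,3,-4)
replace slot 3: 2·((-5)+3) − (-4) = 0 → (-5,3,0)
replace slot 1: 2·(3+0) − (-5) = 11 → (11,3,0)

11,3,0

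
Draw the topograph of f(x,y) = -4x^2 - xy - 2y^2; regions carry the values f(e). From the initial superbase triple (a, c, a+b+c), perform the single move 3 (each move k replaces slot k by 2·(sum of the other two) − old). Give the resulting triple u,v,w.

start (-4,-2,-7) = (f(1,0),f(0,1),f(1,1))
replace slot 3: 2·((-4)+(-2)) − (-7) = -5 → (-4,-2,-5)

-4,-2,-5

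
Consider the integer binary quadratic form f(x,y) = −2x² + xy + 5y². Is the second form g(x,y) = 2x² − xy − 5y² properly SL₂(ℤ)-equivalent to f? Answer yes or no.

D₁ = 41, D₂ = 41
river cycle of f (length 10): (-2, 5, 2), (2, 3, -4), (-4, 5, 1), (1, 5, -4), (-4, 3, 2), (2, 5, -2), (-2, 3, 4), (4, 5, -1), (-1, 5, 4), (4, 3, -2)
river cycle of g (length 10): (2, 3, -4), (-4, 5, 1), (1, 5, -4), (-4, 3, 2), (2, 5, -2), (-2, 3, 4), (4, 5, -1), (-1, 5, 4), (4, 3, -2), (-2, 5, 2)
cycles coincide ⇒ equivalent

yes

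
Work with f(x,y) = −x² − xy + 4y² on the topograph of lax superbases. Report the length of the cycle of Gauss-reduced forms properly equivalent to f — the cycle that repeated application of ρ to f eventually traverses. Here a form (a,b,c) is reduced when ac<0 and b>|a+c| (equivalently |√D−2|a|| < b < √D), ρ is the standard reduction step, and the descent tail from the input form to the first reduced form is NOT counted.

D = 17, ⌊√D⌋ = 4
descent: ρ → (4,1,-1)
descent: ρ → (-1,3,2)  [lands on river]
river: ρ → (2,1,-2)
river: ρ → (-2,3,1)
river: ρ → (1,3,-2)
river: ρ → (-2,1,2)
river: ρ → (2,3,-1)
ρ-cycle length = 6 (tail of 2 descent steps not counted)

6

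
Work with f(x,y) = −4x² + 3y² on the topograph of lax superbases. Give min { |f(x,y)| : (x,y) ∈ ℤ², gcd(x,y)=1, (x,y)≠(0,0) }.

descent: ρ → (3,6,-1)  [lands on river]
river: ρ → (-1,6,3)
closes: descent 1, river 2
min |a| on river = 1

1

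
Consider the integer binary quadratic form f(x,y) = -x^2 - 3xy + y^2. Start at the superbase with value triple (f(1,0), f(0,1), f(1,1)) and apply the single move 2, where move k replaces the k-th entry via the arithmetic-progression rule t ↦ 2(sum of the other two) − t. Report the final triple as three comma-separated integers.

start (-1,1,-3) = (f(1,0),f(0,1),f(1,1))
replace slot 2: 2·((-1)+(-3)) − 1 = -9 → (-1,-9,-3)

-1,-9,-3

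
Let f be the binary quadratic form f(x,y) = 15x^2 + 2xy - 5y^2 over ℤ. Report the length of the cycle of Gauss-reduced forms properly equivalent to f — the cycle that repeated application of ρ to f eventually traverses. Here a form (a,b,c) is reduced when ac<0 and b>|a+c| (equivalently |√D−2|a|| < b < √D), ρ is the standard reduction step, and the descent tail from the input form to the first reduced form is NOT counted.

D = 304, ⌊√D⌋ = 17
descent: ρ → (-5,8,12)  [lands on river]
river: ρ → (12,16,-1)
river: ρ → (-1,16,12)
river: ρ → (12,8,-5)
river: ρ → (-5,12,8)
river: ρ → (8,4,-9)
river: ρ → (-9,14,3)
river: ρ → (3,16,-4)
river: ρ → (-4,16,3)
river: ρ → (3,14,-9)
river: ρ → (-9,4,8)
river: ρ → (8,12,-5)
ρ-cycle length = 12 (tail of 1 descent step not counted)

12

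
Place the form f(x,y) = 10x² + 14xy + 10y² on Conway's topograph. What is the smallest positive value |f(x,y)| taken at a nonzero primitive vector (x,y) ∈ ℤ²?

translate: b→-6 (≡14 mod 20), so (10,14,10)→(10,-6,6)
flip: (10,-6,6)→(6,6,10)
reduced (well bottom): (6,6,10) with a≤c, −a<b≤a
well minimum = a = 6

6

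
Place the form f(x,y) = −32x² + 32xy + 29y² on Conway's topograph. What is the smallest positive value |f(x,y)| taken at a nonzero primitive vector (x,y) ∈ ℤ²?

river: ρ → (29,26,-35)
river: ρ → (-35,44,20)
river: ρ → (20,36,-43)
river: ρ → (-43,50,13)
river: ρ → (13,54,-35)
river: ρ → (-35,16,32)
river: ρ → (32,48,-19)
river: ρ → (-19,66,5)
river: ρ → (5,64,-32)
river: ρ → (-32,64,5)
river: ρ → (5,66,-19)
river: ρ → (-19,48,32)
river: ρ → (32,16,-35)
river: ρ → (-35,54,13)
river: ρ → (13,50,-43)
river: ρ → (-43,36,20)
river: ρ → (20,44,-35)
river: ρ → (-35,26,29)
river: ρ → (29,32,-32)
river: ρ → (-32,32,29)
closes: descent 0, river 20
min |a| on river = 5

5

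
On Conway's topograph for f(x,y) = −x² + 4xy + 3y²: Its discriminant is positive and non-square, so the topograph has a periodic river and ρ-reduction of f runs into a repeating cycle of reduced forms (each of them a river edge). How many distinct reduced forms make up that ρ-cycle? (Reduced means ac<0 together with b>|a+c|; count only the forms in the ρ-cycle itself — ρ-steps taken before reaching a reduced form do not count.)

D = 28, ⌊√D⌋ = 5
river: ρ → (3,2,-2)
river: ρ → (-2,2,3)
river: ρ → (3,4,-1)
river: ρ → (-1,4,3)
ρ-cycle length = 4 (tail of 0 descent steps not counted)

4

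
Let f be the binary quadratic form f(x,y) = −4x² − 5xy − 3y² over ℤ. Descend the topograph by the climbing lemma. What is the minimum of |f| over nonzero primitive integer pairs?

translate: b→-3 (≡5 mod 8), so (4,5,3)→(4,-3,2)
flip: (4,-3,2)→(2,3,4)
translate: b→-1 (≡3 mod 4), so (2,3,4)→(2,-1,3)
reduced (well bottom): (2,-1,3) with a≤c, −a<b≤a
well minimum |f| = |-2| = 2 (negative-definite)

2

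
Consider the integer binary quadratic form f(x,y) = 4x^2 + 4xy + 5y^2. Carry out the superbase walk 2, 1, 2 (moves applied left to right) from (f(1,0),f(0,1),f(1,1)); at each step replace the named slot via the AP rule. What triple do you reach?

start (4,5,13) = (f(1,0),f(0,1),f(1,1))
replace slot 2: 2·(4+13) − 5 = 29 → (4,29,13)
replace slot 1: 2·(29+13) − 4 = 80 → (80,29,13)
replace slot 2: 2·(80+13) − 29 = 157 → (80,157,13)

80,157,13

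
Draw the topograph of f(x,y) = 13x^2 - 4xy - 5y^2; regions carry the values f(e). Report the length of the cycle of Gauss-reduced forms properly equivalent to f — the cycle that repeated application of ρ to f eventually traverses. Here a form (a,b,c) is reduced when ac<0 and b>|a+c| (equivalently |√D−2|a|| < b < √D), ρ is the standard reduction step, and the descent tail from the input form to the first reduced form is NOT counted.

D = 276, ⌊√D⌋ = 16
descent: ρ → (-5,14,4)  [lands on river]
river: ρ → (4,10,-11)
river: ρ → (-11,12,3)
river: ρ → (3,12,-11)
river: ρ → (-11,10,4)
river: ρ → (4,14,-5)
river: ρ → (-5,16,1)
river: ρ → (1,16,-5)
ρ-cycle length = 8 (tail of 1 descent step not counted)

8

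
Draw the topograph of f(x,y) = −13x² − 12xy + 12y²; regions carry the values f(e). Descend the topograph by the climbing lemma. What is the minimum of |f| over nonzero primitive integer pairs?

descent: ρ → (12,12,-13)  [lands on river]
river: ρ → (-13,14,11)
river: ρ → (11,8,-16)
river: ρ → (-16,24,3)
river: ρ → (3,24,-16)
river: ρ → (-16,8,11)
river: ρ → (11,14,-13)
river: ρ → (-13,12,12)
closes: descent 1, river 8
min |a| on river = 3

3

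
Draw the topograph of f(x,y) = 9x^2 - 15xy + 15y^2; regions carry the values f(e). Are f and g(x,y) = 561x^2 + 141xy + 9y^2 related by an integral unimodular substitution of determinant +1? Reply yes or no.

D₁ = -315, D₂ = -315
f: translate: b→3 (≡-15 mod 18), so (9,-15,15)→(9,3,9)
f: reduced (well bottom): (9,3,9) with a≤c, −a<b≤a
g: flip: (561,141,9)→(9,-141,561)
g: translate: b→3 (≡-141 mod 18), so (9,-141,561)→(9,3,9)
g: reduced (well bottom): (9,3,9) with a≤c, −a<b≤a
reduced forms (9, 3, 9) vs (9, 3, 9) ⇒ equivalent

yes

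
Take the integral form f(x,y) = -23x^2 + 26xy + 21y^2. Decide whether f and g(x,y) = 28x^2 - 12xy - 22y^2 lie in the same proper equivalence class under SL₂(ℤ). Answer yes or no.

D₁ = 2608, D₂ = 2608
river cycle of f (length 36): (21, 16, -28), (-28, 40, 9), (9, 50, -3), (-3, 46, 41), (41, 36, -8), (-8, 44, 21), (21, 40, -12), (-12, 32, 33), (33, 34, -11), (-11, 32, 36), … (26 more)
river cycle of g (length 18): (-22, 12, 28), (28, 44, -6), (-6, 40, 42), (42, 44, -4), (-4, 44, 42), (42, 40, -6), (-6, 44, 28), (28, 12, -22), (-22, 32, 18), (18, 40, -14), … (8 more)
cycles differ ⇒ inequivalent

no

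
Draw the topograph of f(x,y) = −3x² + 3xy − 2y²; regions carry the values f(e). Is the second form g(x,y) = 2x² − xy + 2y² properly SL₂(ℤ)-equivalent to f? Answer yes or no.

D₁ = -15, D₂ = -15
f is negative-definite; reduce −f:
−f: translate: b→3 (≡-3 mod 6), so (3,-3,2)→(3,3,2)
−f: flip: (3,3,2)→(2,-3,3)
−f: translate: b→1 (≡-3 mod 4), so (2,-3,3)→(2,1,2)
−f: reduced (well bottom): (2,1,2) with a≤c, −a<b≤a
flip sign back: reduced form of f is (-2,-1,-2)
g: flip: (2,-1,2)→(2,1,2)
g: reduced (well bottom): (2,1,2) with a≤c, −a<b≤a
reduced forms (-2, -1, -2) vs (2, 1, 2) ⇒ inequivalent

no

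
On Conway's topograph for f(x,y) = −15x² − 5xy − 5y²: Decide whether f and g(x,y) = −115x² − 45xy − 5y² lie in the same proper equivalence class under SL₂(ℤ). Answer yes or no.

D₁ = -275, D₂ = -275
f is negative-definite; reduce −f:
−f: flip: (15,5,5)→(5,-5,15)
−f: translate: b→5 (≡-5 mod 10), so (5,-5,15)→(5,5,15)
−f: reduced (well bottom): (5,5,15) with a≤c, −a<b≤a
flip sign back: reduced form of f is (-5,-5,-15)
g is negative-definite; reduce −g:
−g: flip: (115,45,5)→(5,-45,115)
−g: translate: b→5 (≡-45 mod 10), so (5,-45,115)→(5,5,15)
−g: reduced (well bottom): (5,5,15) with a≤c, −a<b≤a
flip sign back: reduced form of g is (-5,-5,-15)
reduced forms (-5, -5, -15) vs (-5, -5, -15) ⇒ equivalent

yes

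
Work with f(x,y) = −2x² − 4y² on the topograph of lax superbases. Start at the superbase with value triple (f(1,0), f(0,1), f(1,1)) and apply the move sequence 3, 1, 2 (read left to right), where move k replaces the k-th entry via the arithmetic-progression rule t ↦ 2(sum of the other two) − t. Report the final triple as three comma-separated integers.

start (-2,-4,-6) = (f(1,0),f(0,1),f(1,1))
replace slot 3: 2·((-2)+(-4)) − (-6) = -6 → (-2,-4,-6)
replace slot 1: 2·((-4)+(-6)) − (-2) = -18 → (-18,-4,-6)
replace slot 2: 2·((-18)+(-6)) − (-4) = -44 → (-18,-44,-6)

-18,-44,-6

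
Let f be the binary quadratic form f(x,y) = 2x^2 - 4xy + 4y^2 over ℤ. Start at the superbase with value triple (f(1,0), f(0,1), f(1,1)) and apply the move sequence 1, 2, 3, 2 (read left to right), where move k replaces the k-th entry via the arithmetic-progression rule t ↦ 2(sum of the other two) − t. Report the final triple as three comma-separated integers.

start (2,4,2) = (f(1,0),f(0,1),f(1,1))
replace slot 1: 2·(4+2) − 2 = 10 → (10,4,2)
replace slot 2: 2·(10+2) − 4 = 20 → (10,20,2)
replace slot 3: 2·(10+20) − 2 = 58 → (10,20,58)
replace slot 2: 2·(10+58) − 20 = 116 → (10,116,58)

10,116,58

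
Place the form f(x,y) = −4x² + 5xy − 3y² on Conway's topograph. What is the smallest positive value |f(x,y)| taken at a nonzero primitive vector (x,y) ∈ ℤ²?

translate: b→3 (≡-5 mod 8), so (4,-5,3)→(4,3,2)
flip: (4,3,2)→(2,-3,4)
translate: b→1 (≡-3 mod 4), so (2,-3,4)→(2,1,3)
reduced (well bottom): (2,1,3) with a≤c, −a<b≤a
well minimum |f| = |-2| = 2 (negative-definite)

2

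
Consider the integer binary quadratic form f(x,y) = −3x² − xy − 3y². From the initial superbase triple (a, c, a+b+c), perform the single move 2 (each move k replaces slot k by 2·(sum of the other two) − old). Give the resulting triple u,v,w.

start (-3,-3,-7) = (f(1,0),f(0,1),f(1,1))
replace slot 2: 2·((-3)+(-7)) − (-3) = -17 → (-3,-17,-7)

-3,-17,-7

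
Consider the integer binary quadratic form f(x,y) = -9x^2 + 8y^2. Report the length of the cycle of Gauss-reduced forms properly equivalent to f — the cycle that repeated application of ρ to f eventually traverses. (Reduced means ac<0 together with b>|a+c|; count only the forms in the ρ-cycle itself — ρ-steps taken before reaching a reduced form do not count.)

D = 288, ⌊√D⌋ = 16
descent: ρ → (8,16,-1)  [lands on river]
river: ρ → (-1,16,8)
ρ-cycle length = 2 (tail of 1 descent step not counted)

2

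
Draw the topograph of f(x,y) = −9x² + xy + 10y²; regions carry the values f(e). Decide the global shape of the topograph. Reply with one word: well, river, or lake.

D = b²−4ac = 1² − 4·(-9)·10 = 361
D = 19² is a perfect square ⇒ form factors over ℤ ⇒ lakes

lake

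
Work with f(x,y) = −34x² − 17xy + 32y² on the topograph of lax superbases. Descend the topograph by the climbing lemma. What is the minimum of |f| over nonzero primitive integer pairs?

descent: ρ → (32,17,-34)  [lands on river]
river: ρ → (-34,51,15)
river: ρ → (15,39,-52)
river: ρ → (-52,65,2)
river: ρ → (2,67,-19)
river: ρ → (-19,47,32)
closes: descent 1, river 6
min |a| on river = 2

2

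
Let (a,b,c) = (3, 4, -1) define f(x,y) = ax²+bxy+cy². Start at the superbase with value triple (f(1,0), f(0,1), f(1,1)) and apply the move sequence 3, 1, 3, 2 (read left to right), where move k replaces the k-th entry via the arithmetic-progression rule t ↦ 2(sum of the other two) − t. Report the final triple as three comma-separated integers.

start (3,-1,6) = (f(1,0),f(0,1),f(1,1))
replace slot 3: 2·(3+(-1)) − 6 = -2 → (3,-1,-2)
replace slot 1: 2·((-1)+(-2)) − 3 = -9 → (-9,-1,-2)
replace slot 3: 2·((-9)+(-1)) − (-2) = -18 → (-9,-1,-18)
replace slot 2: 2·((-9)+(-18)) − (-1) = -53 → (-9,-53,-18)

-9,-53,-18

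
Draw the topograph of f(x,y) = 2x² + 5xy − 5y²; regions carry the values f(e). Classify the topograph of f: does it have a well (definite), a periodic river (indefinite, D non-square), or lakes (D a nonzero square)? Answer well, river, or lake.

D = b²−4ac = 5² − 4·2·(-5) = 65
D > 0 non-square ⇒ indefinite ⇒ periodic river

river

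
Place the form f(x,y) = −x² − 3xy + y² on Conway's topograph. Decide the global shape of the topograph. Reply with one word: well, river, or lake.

D = b²−4ac = (-3)² − 4·(-1)·1 = 13
D > 0 non-square ⇒ indefinite ⇒ periodic river

river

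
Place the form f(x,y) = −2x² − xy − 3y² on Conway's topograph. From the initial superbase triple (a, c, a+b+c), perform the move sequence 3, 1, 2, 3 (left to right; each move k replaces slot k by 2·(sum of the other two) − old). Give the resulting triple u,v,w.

start (-2,-3,-6) = (f(1,0),f(0,1),f(1,1))
replace slot 3: 2·((-2)+(-3)) − (-6) = -4 → (-2,-3,-4)
replace slot 1: 2·((-3)+(-4)) − (-2) = -12 → (-12,-3,-4)
replace slot 2: 2·((-12)+(-4)) − (-3) = -29 → (-12,-29,-4)
replace slot 3: 2·((-12)+(-29)) − (-4) = -78 → (-12,-29,-78)

-12,-29,-78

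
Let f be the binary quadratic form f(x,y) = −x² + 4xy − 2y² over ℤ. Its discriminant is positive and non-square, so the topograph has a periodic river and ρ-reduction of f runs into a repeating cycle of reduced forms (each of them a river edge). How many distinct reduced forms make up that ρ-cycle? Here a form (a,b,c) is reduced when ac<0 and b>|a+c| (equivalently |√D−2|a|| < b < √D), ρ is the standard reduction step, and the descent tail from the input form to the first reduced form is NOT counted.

D = 8, ⌊√D⌋ = 2
descent: ρ → (-2,0,1)
descent: ρ → (1,2,-1)  [lands on river]
river: ρ → (-1,2,1)
ρ-cycle length = 2 (tail of 2 descent steps not counted)

2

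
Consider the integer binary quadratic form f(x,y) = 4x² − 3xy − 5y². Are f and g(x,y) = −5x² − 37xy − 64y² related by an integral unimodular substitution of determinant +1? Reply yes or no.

D₁ = 89, D₂ = 89
river cycle of f (length 14): (-5, 3, 4), (4, 5, -4), (-4, 3, 5), (5, 7, -2), (-2, 9, 1), (1, 9, -2), (-2, 7, 5), (5, 3, -4), (-4, 5, 4), (4, 3, -5), … (4 more)
river cycle of g (length 14): (-5, 3, 4), (4, 5, -4), (-4, 3, 5), (5, 7, -2), (-2, 9, 1), (1, 9, -2), (-2, 7, 5), (5, 3, -4), (-4, 5, 4), (4, 3, -5), … (4 more)
cycles coincide ⇒ equivalent

yes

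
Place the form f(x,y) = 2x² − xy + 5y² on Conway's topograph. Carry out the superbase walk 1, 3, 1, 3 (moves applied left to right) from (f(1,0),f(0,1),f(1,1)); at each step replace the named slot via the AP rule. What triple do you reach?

start (2,5,6) = (f(1,0),f(0,1),f(1,1))
replace slot 1: 2·(5+6) − 2 = 20 → (20,5,6)
replace slot 3: 2·(20+5) − 6 = 44 → (20,5,44)
replace slot 1: 2·(5+44) − 20 = 78 → (78,5,44)
replace slot 3: 2·(78+5) − 44 = 122 → (78,5,122)

78,5,122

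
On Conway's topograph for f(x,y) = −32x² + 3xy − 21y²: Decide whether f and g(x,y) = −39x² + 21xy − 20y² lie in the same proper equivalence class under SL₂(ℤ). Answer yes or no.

D₁ = -2679, D₂ = -2679
f is negative-definite; reduce −f:
−f: flip: (32,-3,21)→(21,3,32)
−f: reduced (well bottom): (21,3,32) with a≤c, −a<b≤a
flip sign back: reduced form of f is (-21,-3,-32)
g is negative-definite; reduce −g:
−g: flip: (39,-21,20)→(20,21,39)
−g: translate: b→-19 (≡21 mod 40), so (20,21,39)→(20,-19,38)
−g: reduced (well bottom): (20,-19,38) with a≤c, −a<b≤a
flip sign back: reduced form of g is (-20,19,-38)
reduced forms (-21, -3, -32) vs (-20, 19, -38) ⇒ inequivalent

no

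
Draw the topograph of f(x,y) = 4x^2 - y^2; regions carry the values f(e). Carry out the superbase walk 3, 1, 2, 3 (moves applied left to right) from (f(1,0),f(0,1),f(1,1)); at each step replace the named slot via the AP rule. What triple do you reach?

start (4,-1,3) = (f(1,0),f(0,1),f(1,1))
replace slot 3: 2·(4+(-1)) − 3 = 3 → (4,-1,3)
replace slot 1: 2·((-1)+3) − 4 = 0 → (0,-1,3)
replace slot 2: 2·(0+3) − (-1) = 7 → (0,7,3)
replace slot 3: 2·(0+7) − 3 = 11 → (0,7,11)

0,7,11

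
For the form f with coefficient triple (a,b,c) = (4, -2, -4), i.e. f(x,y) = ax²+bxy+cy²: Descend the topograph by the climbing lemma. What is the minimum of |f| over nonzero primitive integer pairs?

descent: ρ → (-4,2,4)  [lands on river]
river: ρ → (4,6,-2)
river: ρ → (-2,6,4)
river: ρ → (4,2,-4)
river: ρ → (-4,6,2)
river: ρ → (2,6,-4)
closes: descent 1, river 6
min |a| on river = 2

2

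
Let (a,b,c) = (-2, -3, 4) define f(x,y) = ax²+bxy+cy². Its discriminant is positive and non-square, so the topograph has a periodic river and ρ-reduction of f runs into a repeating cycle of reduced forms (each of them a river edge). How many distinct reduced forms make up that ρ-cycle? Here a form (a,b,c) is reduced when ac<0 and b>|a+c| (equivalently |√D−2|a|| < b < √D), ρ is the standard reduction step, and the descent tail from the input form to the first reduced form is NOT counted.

D = 41, ⌊√D⌋ = 6
descent: ρ → (4,3,-2)  [lands on river]
river: ρ → (-2,5,2)
river: ρ → (2,3,-4)
river: ρ → (-4,5,1)
river: ρ → (1,5,-4)
river: ρ → (-4,3,2)
river: ρ → (2,5,-2)
river: ρ → (-2,3,4)
river: ρ → (4,5,-1)
river: ρ → (-1,5,4)
ρ-cycle length = 10 (tail of 1 descent step not counted)

10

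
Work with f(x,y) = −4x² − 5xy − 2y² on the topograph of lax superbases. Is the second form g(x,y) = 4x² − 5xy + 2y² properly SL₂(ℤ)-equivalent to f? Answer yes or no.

D₁ = -7, D₂ = -7
f is negative-definite; reduce −f:
−f: translate: b→-3 (≡5 mod 8), so (4,5,2)→(4,-3,1)
−f: flip: (4,-3,1)→(1,3,4)
−f: translate: b→1 (≡3 mod 2), so (1,3,4)→(1,1,2)
−f: reduced (well bottom): (1,1,2) with a≤c, −a<b≤a
flip sign back: reduced form of f is (-1,-1,-2)
g: translate: b→3 (≡-5 mod 8), so (4,-5,2)→(4,3,1)
g: flip: (4,3,1)→(1,-3,4)
g: translate: b→1 (≡-3 mod 2), so (1,-3,4)→(1,1,2)
g: reduced (well bottom): (1,1,2) with a≤c, −a<b≤a
reduced forms (-1, -1, -2) vs (1, 1, 2) ⇒ inequivalent

no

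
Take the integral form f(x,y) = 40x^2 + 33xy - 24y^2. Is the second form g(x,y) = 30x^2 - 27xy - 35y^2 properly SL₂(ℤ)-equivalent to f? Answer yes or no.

D₁ = 4929, D₂ = 4929
river cycle of f (length 42): (-24, 63, 10), (10, 57, -42), (-42, 27, 25), (25, 23, -44), (-44, 65, 4), (4, 63, -60), (-60, 57, 7), (7, 69, -6), (-6, 63, 40), (40, 17, -29), … (32 more)
river cycle of g (length 44): (-35, 27, 30), (30, 33, -32), (-32, 31, 31), (31, 31, -32), (-32, 33, 30), (30, 27, -35), (-35, 43, 22), (22, 45, -33), (-33, 21, 34), (34, 47, -20), … (34 more)
cycles differ ⇒ inequivalent

no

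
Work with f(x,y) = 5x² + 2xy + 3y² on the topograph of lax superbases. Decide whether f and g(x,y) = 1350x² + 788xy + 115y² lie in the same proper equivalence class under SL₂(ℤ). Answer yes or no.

D₁ = -56, D₂ = -56
f: flip: (5,2,3)→(3,-2,5)
f: reduced (well bottom): (3,-2,5) with a≤c, −a<b≤a
g: flip: (1350,788,115)→(115,-788,1350)
g: translate: b→-98 (≡-788 mod 230), so (115,-788,1350)→(115,-98,21)
g: flip: (115,-98,21)→(21,98,115)
g: translate: b→14 (≡98 mod 42), so (21,98,115)→(21,14,3)
g: flip: (21,14,3)→(3,-14,21)
g: translate: b→-2 (≡-14 mod 6), so (3,-14,21)→(3,-2,5)
g: reduced (well bottom): (3,-2,5) with a≤c, −a<b≤a
reduced forms (3, -2, 5) vs (3, -2, 5) ⇒ equivalent

yes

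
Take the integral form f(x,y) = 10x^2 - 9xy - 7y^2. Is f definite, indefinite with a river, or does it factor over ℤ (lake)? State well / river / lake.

D = b²−4ac = (-9)² − 4·10·(-7) = 361
D = 19² is a perfect square ⇒ form factors over ℤ ⇒ lakes

lake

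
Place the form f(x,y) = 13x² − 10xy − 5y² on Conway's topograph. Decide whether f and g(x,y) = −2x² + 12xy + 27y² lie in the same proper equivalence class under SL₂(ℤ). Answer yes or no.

D₁ = 360, D₂ = 360
river cycle of f (length 4): (-5, 10, 13), (13, 16, -2), (-2, 16, 13), (13, 10, -5)
river cycle of g (length 4): (-2, 16, 13), (13, 10, -5), (-5, 10, 13), (13, 16, -2)
cycles coincide ⇒ equivalent

yes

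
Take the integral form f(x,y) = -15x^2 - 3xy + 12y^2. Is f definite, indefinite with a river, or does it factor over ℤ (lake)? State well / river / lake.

D = b²−4ac = (-3)² − 4·(-15)·12 = 729
D = 27² is a perfect square ⇒ form factors over ℤ ⇒ lakes

lake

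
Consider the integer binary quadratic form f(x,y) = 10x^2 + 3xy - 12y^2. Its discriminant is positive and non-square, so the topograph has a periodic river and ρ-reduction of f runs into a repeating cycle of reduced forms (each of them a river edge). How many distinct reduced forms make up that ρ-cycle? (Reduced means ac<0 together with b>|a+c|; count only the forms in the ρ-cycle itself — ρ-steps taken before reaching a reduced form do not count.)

D = 489, ⌊√D⌋ = 22
river: ρ → (-12,21,1)
river: ρ → (1,21,-12)
river: ρ → (-12,3,10)
river: ρ → (10,17,-5)
river: ρ → (-5,13,16)
river: ρ → (16,19,-2)
river: ρ → (-2,21,6)
river: ρ → (6,15,-11)
river: ρ → (-11,7,10)
river: ρ → (10,13,-8)
river: ρ → (-8,19,4)
river: ρ → (4,21,-3)
river: ρ → (-3,21,4)
river: ρ → (4,19,-8)
river: ρ → (-8,13,10)
river: ρ → (10,7,-11)
river: ρ → (-11,15,6)
river: ρ → (6,21,-2)
river: ρ → (-2,19,16)
river: ρ → (16,13,-5)
river: ρ → (-5,17,10)
river: ρ → (10,3,-12)
ρ-cycle length = 22 (tail of 0 descent steps not counted)

22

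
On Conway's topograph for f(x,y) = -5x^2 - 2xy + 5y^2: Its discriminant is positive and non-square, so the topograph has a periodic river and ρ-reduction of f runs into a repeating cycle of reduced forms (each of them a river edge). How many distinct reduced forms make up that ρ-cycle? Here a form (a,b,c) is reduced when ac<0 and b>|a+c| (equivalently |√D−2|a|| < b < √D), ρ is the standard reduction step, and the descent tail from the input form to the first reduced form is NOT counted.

D = 104, ⌊√D⌋ = 10
descent: ρ → (5,2,-5)  [lands on river]
river: ρ → (-5,8,2)
river: ρ → (2,8,-5)
river: ρ → (-5,2,5)
river: ρ → (5,8,-2)
river: ρ → (-2,8,5)
ρ-cycle length = 6 (tail of 1 descent step not counted)

6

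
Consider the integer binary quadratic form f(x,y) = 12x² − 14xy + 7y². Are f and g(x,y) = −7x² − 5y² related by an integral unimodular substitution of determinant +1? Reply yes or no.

D₁ = -140, D₂ = -140
f: translate: b→10 (≡-14 mod 24), so (12,-14,7)→(12,10,5)
f: flip: (12,10,5)→(5,-10,12)
f: translate: b→0 (≡-10 mod 10), so (5,-10,12)→(5,0,7)
f: reduced (well bottom): (5,0,7) with a≤c, −a<b≤a
g is negative-definite; reduce −g:
−g: flip: (7,0,5)→(5,0,7)
−g: reduced (well bottom): (5,0,7) with a≤c, −a<b≤a
flip sign back: reduced form of g is (-5,0,-7)
reduced forms (5, 0, 7) vs (-5, 0, -7) ⇒ inequivalent

no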